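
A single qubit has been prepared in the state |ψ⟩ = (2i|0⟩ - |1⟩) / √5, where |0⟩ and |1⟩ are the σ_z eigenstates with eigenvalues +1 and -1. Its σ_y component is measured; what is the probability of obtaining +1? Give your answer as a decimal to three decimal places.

0.900

|+y⟩ = (|0⟩ + i|1⟩)/√2, so ⟨+y|ψ⟩ = (3i) / (√2·√5).
P = |3i|² / 10 = 9/10.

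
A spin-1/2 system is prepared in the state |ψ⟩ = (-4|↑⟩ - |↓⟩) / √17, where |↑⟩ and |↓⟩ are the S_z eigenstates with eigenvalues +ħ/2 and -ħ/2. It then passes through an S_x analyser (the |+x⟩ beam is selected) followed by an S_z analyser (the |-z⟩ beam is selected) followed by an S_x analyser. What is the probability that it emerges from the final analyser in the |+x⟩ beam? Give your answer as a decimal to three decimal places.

0.184

First analyser (S_x): P(|+x⟩) = |⟨+x|ψ⟩|² = 25/34.
After stage 1 the state is |+x⟩; P(|-z⟩) = |⟨-z|+x⟩|² = 1/2.
After stage 2 the state is |-z⟩; P(|+x⟩) = |⟨+x|-z⟩|² = 1/2.
Joint probability = 25/34 × 1/2 × 1/2 = 0.184.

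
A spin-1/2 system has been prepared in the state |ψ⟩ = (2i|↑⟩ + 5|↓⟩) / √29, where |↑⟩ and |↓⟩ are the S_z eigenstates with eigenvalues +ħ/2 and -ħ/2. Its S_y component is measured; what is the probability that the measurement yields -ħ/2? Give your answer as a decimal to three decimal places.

|-y⟩ = (|↑⟩ - i|↓⟩)/√2, so ⟨-y|ψ⟩ = (7i) / (√2·√29).
P = |7i|² / 58 = 49/58.

0.845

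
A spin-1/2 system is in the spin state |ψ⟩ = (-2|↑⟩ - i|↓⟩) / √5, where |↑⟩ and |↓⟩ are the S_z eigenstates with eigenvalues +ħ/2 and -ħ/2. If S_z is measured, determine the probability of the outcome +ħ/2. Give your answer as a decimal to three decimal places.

0.800

The +ħ/2 outcome corresponds to |↑⟩. Its amplitude in |ψ⟩ is -2/√5.
P = |-2|² / 5 = 4/5.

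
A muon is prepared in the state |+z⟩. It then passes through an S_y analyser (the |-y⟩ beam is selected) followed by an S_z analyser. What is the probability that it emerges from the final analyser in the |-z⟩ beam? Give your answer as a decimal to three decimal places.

0.250

First analyser (S_y): from |+z⟩, P(|-y⟩) = 1/2.
After stage 1 the state is |-y⟩; P(|-z⟩) = |⟨-z|-y⟩|² = 1/2.
Joint probability = 1/2 × 1/2 = 0.250.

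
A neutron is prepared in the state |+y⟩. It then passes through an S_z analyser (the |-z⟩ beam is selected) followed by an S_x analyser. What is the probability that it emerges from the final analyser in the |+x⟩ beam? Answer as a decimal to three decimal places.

First analyser (S_z): from |+y⟩, P(|-z⟩) = 1/2.
After stage 1 the state is |-z⟩; P(|+x⟩) = |⟨+x|-z⟩|² = 1/2.
Joint probability = 1/2 × 1/2 = 0.250.

0.250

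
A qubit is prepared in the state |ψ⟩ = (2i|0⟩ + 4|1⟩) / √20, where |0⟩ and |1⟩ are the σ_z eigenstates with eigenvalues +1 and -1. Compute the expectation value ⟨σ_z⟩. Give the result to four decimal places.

⟨σ_z⟩ = |a|² - |b|² divided by |a|²+|b|², with a, b the |0⟩, |1⟩ amplitudes.
= (4 - 16)/20 = -12/20.

-0.6000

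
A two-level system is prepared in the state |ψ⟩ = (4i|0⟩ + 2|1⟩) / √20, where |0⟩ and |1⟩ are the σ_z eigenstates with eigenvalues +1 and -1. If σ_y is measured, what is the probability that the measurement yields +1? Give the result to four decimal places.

|+y⟩ = (|0⟩ + i|1⟩)/√2, so ⟨+y|ψ⟩ = (2i) / (√2·√20).
P = |2i|² / 40 = 4/40.

0.1000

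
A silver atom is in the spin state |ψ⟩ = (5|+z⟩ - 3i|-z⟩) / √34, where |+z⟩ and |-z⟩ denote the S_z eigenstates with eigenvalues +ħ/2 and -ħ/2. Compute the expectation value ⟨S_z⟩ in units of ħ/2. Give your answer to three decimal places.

0.471

⟨σ_z⟩ = |a|² - |b|² divided by |a|²+|b|², with a, b the |+z⟩, |-z⟩ amplitudes.
= (25 - 9)/34 = 16/34.
⟨S_z⟩ = (ħ/2)·⟨σ_z⟩.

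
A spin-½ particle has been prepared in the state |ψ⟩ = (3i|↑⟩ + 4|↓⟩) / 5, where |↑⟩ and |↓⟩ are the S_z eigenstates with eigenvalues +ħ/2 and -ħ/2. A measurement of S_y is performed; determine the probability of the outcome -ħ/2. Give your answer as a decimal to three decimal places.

|-y⟩ = (|↑⟩ - i|↓⟩)/√2, so ⟨-y|ψ⟩ = (7i) / (√2·5).
P = |7i|² / 50 = 49/50.

0.980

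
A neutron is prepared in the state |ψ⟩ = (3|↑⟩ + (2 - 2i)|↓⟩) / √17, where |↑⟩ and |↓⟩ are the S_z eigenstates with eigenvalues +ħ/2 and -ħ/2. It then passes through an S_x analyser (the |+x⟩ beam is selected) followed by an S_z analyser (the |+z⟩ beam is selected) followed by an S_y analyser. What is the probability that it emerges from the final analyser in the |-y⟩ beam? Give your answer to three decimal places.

First analyser (S_x): P(|+x⟩) = |⟨+x|ψ⟩|² = 29/34.
After stage 1 the state is |+x⟩; P(|+z⟩) = |⟨+z|+x⟩|² = 1/2.
After stage 2 the state is |+z⟩; P(|-y⟩) = |⟨-y|+z⟩|² = 1/2.
Joint probability = 29/34 × 1/2 × 1/2 = 0.213.

0.213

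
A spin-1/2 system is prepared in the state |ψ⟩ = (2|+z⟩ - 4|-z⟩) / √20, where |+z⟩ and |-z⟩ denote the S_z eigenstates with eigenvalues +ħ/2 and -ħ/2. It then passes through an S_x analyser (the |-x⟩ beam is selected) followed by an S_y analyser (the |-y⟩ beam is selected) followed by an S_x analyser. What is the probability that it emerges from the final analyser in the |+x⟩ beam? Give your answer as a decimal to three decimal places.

First analyser (S_x): P(|-x⟩) = |⟨-x|ψ⟩|² = 36/40.
After stage 1 the state is |-x⟩; P(|-y⟩) = |⟨-y|-x⟩|² = 1/2.
After stage 2 the state is |-y⟩; P(|+x⟩) = |⟨+x|-y⟩|² = 1/2.
Joint probability = 36/40 × 1/2 × 1/2 = 0.225.

0.225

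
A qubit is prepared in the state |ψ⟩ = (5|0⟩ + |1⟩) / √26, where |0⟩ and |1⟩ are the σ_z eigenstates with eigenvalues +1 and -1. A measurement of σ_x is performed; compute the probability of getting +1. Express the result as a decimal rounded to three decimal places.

0.692

|+x⟩ = (|0⟩ + |1⟩)/√2, so ⟨+x|ψ⟩ = (6) / (√2·√26).
P = |6|² / 52 = 36/52.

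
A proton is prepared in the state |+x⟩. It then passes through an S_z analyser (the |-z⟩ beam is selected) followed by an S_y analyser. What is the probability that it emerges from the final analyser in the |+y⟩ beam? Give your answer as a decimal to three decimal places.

First analyser (S_z): from |+x⟩, P(|-z⟩) = 1/2.
After stage 1 the state is |-z⟩; P(|+y⟩) = |⟨+y|-z⟩|² = 1/2.
Joint probability = 1/2 × 1/2 = 0.250.

0.250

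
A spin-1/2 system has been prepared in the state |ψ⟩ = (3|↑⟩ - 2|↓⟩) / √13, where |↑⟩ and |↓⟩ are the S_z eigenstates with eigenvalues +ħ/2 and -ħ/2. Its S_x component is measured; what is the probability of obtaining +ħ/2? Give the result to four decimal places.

0.0385

|+x⟩ = (|↑⟩ + |↓⟩)/√2, so ⟨+x|ψ⟩ = (1) / (√2·√13).
P = |1|² / 26 = 1/26.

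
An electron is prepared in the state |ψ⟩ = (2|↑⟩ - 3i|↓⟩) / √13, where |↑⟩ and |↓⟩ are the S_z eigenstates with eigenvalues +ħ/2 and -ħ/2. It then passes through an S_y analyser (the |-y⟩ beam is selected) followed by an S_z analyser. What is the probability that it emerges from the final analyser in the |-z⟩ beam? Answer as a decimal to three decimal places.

0.481

First analyser (S_y): P(|-y⟩) = |⟨-y|ψ⟩|² = 25/26.
After stage 1 the state is |-y⟩; P(|-z⟩) = |⟨-z|-y⟩|² = 1/2.
Joint probability = 25/26 × 1/2 = 0.481.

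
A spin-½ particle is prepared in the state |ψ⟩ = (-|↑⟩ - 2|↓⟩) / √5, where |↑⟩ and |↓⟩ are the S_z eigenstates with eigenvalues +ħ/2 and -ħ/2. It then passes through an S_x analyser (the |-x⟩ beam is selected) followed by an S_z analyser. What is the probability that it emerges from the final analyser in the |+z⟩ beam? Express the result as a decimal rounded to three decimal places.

0.050

First analyser (S_x): P(|-x⟩) = |⟨-x|ψ⟩|² = 1/10.
After stage 1 the state is |-x⟩; P(|+z⟩) = |⟨+z|-x⟩|² = 1/2.
Joint probability = 1/10 × 1/2 = 0.050.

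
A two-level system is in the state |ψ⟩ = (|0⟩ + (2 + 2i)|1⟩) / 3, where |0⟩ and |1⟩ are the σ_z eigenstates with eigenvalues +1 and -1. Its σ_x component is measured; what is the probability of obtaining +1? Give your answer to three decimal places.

|+x⟩ = (|0⟩ + |1⟩)/√2, so ⟨+x|ψ⟩ = (3 + 2i) / (√2·3).
P = |3 + 2i|² / 18 = 13/18.

0.722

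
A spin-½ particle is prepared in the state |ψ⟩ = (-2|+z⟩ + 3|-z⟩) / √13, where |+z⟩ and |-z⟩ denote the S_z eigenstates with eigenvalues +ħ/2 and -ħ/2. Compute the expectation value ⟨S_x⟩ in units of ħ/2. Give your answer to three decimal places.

⟨σ_x⟩ = 2 Re(a* b)/(|a|²+|b|²) with a = -2, b = 3.
a* b = -6, so ⟨σ_x⟩ = -12/13.
⟨S_x⟩ = (ħ/2)·⟨σ_x⟩.

-0.923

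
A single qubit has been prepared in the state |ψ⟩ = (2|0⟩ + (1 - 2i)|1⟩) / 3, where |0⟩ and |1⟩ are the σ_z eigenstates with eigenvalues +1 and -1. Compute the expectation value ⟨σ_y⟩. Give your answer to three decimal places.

⟨σ_y⟩ = 2 Im(a* b)/(|a|²+|b|²) with a = 2, b = (1 - 2i).
a* b = (2 - 4i), so ⟨σ_y⟩ = -8/9.

-0.889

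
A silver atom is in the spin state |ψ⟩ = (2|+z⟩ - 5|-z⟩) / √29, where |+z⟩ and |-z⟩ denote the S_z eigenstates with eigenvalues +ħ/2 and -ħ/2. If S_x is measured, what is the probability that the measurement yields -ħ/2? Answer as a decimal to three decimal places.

0.845

|-x⟩ = (|+z⟩ - |-z⟩)/√2, so ⟨-x|ψ⟩ = (7) / (√2·√29).
P = |7|² / 58 = 49/58.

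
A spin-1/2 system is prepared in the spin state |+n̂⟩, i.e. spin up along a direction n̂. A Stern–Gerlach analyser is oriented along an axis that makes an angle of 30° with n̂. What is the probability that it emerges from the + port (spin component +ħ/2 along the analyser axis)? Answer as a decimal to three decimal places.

For spin-½, the probability of finding spin-up along an axis at angle θ to the initial spin direction is cos²(θ/2); spin-down is sin²(θ/2).
θ = 30°, so P = cos²(15°) ≈ 0.933.

0.933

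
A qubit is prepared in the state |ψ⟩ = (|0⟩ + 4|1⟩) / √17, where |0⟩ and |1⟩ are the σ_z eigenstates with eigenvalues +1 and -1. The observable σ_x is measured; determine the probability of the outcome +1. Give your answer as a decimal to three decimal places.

0.735

|+x⟩ = (|0⟩ + |1⟩)/√2, so ⟨+x|ψ⟩ = (5) / (√2·√17).
P = |5|² / 34 = 25/34.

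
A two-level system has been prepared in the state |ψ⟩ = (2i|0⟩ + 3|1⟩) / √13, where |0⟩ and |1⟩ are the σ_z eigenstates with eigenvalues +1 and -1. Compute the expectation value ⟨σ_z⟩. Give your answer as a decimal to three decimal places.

⟨σ_z⟩ = |a|² - |b|² divided by |a|²+|b|², with a, b the |0⟩, |1⟩ amplitudes.
= (4 - 9)/13 = -5/13.

-0.385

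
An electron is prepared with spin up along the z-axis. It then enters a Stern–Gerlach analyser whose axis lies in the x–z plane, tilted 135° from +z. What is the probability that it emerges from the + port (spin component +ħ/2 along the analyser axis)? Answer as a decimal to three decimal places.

For spin-½, the probability of finding spin-up along an axis at angle θ to the initial spin direction is cos²(θ/2); spin-down is sin²(θ/2).
θ = 135°, so P = cos²(67.5°) ≈ 0.146.

0.146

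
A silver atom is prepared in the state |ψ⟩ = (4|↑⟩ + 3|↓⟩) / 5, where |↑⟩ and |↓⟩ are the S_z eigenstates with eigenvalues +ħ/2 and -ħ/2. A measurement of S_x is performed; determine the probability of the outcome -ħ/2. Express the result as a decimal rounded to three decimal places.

|-x⟩ = (|↑⟩ - |↓⟩)/√2, so ⟨-x|ψ⟩ = (1) / (√2·5).
P = |1|² / 50 = 1/50.

0.020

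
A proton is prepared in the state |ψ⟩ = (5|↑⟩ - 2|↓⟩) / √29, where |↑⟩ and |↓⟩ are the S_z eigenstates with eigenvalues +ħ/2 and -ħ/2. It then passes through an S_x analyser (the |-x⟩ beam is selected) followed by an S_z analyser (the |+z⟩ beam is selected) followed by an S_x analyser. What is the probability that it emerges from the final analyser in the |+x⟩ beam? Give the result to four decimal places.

First analyser (S_x): P(|-x⟩) = |⟨-x|ψ⟩|² = 49/58.
After stage 1 the state is |-x⟩; P(|+z⟩) = |⟨+z|-x⟩|² = 1/2.
After stage 2 the state is |+z⟩; P(|+x⟩) = |⟨+x|+z⟩|² = 1/2.
Joint probability = 49/58 × 1/2 × 1/2 = 0.2112.

0.2112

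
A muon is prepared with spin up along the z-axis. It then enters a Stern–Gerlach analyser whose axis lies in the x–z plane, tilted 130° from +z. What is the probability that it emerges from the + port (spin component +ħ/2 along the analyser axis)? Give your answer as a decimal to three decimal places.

0.179

For spin-½, the probability of finding spin-up along an axis at angle θ to the initial spin direction is cos²(θ/2); spin-down is sin²(θ/2).
θ = 130°, so P = cos²(65°) ≈ 0.179.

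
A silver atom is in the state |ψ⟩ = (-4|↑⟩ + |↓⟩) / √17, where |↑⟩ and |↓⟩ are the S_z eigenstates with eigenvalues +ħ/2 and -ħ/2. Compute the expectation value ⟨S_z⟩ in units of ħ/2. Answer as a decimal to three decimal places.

⟨σ_z⟩ = |a|² - |b|² divided by |a|²+|b|², with a, b the |↑⟩, |↓⟩ amplitudes.
= (16 - 1)/17 = 15/17.
⟨S_z⟩ = (ħ/2)·⟨σ_z⟩.

0.882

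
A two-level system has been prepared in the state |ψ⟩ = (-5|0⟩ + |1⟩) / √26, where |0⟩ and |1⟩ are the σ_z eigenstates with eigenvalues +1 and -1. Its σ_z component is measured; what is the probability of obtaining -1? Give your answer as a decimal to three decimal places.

0.038

The -1 outcome corresponds to |1⟩. Its amplitude in |ψ⟩ is 1/√26.
P = |1|² / 26 = 1/26.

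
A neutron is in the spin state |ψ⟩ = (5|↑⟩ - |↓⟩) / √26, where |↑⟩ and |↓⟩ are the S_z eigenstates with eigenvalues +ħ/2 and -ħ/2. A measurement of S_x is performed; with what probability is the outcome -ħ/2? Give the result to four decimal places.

|-x⟩ = (|↑⟩ - |↓⟩)/√2, so ⟨-x|ψ⟩ = (6) / (√2·√26).
P = |6|² / 52 = 36/52.

0.6923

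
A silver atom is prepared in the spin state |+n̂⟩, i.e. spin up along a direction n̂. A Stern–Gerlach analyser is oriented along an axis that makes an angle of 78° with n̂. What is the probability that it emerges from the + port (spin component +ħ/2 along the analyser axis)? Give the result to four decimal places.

0.6040

For spin-½, the probability of finding spin-up along an axis at angle θ to the initial spin direction is cos²(θ/2); spin-down is sin²(θ/2).
θ = 78°, so P = cos²(39°) ≈ 0.6040.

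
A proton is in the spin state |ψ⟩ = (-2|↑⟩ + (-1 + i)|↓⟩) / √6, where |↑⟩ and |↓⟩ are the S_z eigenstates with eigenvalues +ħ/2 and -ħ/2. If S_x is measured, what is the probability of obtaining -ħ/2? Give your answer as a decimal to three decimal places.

0.167

|-x⟩ = (|↑⟩ - |↓⟩)/√2, so ⟨-x|ψ⟩ = (-1 - i) / (√2·√6).
P = |-1 - i|² / 12 = 2/12.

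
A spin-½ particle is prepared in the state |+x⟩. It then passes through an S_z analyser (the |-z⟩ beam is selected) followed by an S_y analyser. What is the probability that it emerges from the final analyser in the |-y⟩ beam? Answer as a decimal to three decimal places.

0.250

First analyser (S_z): from |+x⟩, P(|-z⟩) = 1/2.
After stage 1 the state is |-z⟩; P(|-y⟩) = |⟨-y|-z⟩|² = 1/2.
Joint probability = 1/2 × 1/2 = 0.250.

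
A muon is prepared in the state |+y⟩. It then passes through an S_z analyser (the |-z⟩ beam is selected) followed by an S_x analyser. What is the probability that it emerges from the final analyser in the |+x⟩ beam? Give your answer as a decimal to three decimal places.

First analyser (S_z): from |+y⟩, P(|-z⟩) = 1/2.
After stage 1 the state is |-z⟩; P(|+x⟩) = |⟨+x|-z⟩|² = 1/2.
Joint probability = 1/2 × 1/2 = 0.250.

0.250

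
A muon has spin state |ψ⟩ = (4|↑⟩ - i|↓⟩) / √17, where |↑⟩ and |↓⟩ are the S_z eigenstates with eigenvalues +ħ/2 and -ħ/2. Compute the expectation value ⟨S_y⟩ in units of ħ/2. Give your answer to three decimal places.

⟨σ_y⟩ = 2 Im(a* b)/(|a|²+|b|²) with a = 4, b = -i.
a* b = -4i, so ⟨σ_y⟩ = -8/17.
⟨S_y⟩ = (ħ/2)·⟨σ_y⟩.

-0.471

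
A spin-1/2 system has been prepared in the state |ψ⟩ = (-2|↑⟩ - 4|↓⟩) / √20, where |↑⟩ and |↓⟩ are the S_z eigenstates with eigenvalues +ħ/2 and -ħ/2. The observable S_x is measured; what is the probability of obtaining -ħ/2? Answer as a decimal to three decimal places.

0.100

|-x⟩ = (|↑⟩ - |↓⟩)/√2, so ⟨-x|ψ⟩ = (2) / (√2·√20).
P = |2|² / 40 = 4/40.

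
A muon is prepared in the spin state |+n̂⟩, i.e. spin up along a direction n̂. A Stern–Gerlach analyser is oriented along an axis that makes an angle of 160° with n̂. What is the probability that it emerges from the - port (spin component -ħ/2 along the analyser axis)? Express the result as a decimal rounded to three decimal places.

0.970

For spin-½, the probability of finding spin-up along an axis at angle θ to the initial spin direction is cos²(θ/2); spin-down is sin²(θ/2).
θ = 160°, so P = sin²(80°) ≈ 0.970.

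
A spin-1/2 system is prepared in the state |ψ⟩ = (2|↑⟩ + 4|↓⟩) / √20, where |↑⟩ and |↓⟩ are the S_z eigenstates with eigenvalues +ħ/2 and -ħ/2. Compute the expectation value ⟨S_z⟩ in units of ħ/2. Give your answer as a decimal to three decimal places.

⟨σ_z⟩ = |a|² - |b|² divided by |a|²+|b|², with a, b the |↑⟩, |↓⟩ amplitudes.
= (4 - 16)/20 = -12/20.
⟨S_z⟩ = (ħ/2)·⟨σ_z⟩.

-0.600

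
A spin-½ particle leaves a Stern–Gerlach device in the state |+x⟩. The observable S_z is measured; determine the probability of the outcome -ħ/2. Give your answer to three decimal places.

In the S_z basis, |+x⟩ = (|↑⟩ + |↓⟩)/√2 and |-z⟩ = |↓⟩.
|⟨-z|+x⟩|² = 1/2.

0.500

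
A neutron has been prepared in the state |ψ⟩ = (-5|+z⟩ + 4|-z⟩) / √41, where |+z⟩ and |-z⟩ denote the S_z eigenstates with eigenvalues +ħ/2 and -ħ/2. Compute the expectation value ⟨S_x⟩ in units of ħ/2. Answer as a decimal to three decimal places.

-0.976

⟨σ_x⟩ = 2 Re(a* b)/(|a|²+|b|²) with a = -5, b = 4.
a* b = -20, so ⟨σ_x⟩ = -40/41.
⟨S_x⟩ = (ħ/2)·⟨σ_x⟩.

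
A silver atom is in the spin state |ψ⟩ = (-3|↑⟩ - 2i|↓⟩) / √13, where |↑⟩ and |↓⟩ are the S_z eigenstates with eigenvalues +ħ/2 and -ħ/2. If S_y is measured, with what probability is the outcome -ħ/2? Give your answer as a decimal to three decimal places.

|-y⟩ = (|↑⟩ - i|↓⟩)/√2, so ⟨-y|ψ⟩ = (-1) / (√2·√13).
P = |-1|² / 26 = 1/26.

0.038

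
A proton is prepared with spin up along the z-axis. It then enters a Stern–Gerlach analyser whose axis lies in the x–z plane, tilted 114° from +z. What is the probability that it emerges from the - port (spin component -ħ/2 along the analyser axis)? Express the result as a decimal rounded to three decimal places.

0.703

For spin-½, the probability of finding spin-up along an axis at angle θ to the initial spin direction is cos²(θ/2); spin-down is sin²(θ/2).
θ = 114°, so P = sin²(57°) ≈ 0.703.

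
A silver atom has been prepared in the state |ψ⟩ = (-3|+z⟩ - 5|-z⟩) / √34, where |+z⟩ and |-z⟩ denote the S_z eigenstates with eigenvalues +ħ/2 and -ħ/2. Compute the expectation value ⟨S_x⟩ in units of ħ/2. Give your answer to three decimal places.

⟨σ_x⟩ = 2 Re(a* b)/(|a|²+|b|²) with a = -3, b = -5.
a* b = 15, so ⟨σ_x⟩ = 30/34.
⟨S_x⟩ = (ħ/2)·⟨σ_x⟩.

0.882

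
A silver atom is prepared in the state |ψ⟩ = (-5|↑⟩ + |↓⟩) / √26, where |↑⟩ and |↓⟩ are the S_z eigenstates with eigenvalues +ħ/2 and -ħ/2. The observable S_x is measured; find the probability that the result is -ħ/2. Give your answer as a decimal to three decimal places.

|-x⟩ = (|↑⟩ - |↓⟩)/√2, so ⟨-x|ψ⟩ = (-6) / (√2·√26).
P = |-6|² / 52 = 36/52.

0.692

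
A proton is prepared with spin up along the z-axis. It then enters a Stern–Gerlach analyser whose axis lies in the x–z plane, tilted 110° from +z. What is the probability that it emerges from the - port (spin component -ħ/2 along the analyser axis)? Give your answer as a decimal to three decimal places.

For spin-½, the probability of finding spin-up along an axis at angle θ to the initial spin direction is cos²(θ/2); spin-down is sin²(θ/2).
θ = 110°, so P = sin²(55°) ≈ 0.671.

0.671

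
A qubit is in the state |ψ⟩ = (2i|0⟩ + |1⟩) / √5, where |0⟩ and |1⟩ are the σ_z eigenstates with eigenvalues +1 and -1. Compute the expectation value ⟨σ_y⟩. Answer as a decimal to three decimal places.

⟨σ_y⟩ = 2 Im(a* b)/(|a|²+|b|²) with a = 2i, b = 1.
a* b = -2i, so ⟨σ_y⟩ = -4/5.

-0.800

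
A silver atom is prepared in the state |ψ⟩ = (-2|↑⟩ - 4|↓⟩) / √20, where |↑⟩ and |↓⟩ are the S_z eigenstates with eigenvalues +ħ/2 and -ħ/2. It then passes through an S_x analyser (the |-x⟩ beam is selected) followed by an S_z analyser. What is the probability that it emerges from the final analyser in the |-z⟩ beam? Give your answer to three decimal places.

First analyser (S_x): P(|-x⟩) = |⟨-x|ψ⟩|² = 4/40.
After stage 1 the state is |-x⟩; P(|-z⟩) = |⟨-z|-x⟩|² = 1/2.
Joint probability = 4/40 × 1/2 = 0.050.

0.050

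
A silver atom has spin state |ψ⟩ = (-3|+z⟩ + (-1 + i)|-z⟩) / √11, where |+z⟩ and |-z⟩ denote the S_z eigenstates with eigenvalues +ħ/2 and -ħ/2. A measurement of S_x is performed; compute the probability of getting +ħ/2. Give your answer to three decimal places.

|+x⟩ = (|+z⟩ + |-z⟩)/√2, so ⟨+x|ψ⟩ = (-4 + i) / (√2·√11).
P = |-4 + i|² / 22 = 17/22.

0.773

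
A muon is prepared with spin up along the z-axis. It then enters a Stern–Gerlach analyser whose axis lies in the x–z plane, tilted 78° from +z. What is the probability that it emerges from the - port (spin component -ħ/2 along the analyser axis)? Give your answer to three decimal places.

For spin-½, the probability of finding spin-up along an axis at angle θ to the initial spin direction is cos²(θ/2); spin-down is sin²(θ/2).
θ = 78°, so P = sin²(39°) ≈ 0.396.

0.396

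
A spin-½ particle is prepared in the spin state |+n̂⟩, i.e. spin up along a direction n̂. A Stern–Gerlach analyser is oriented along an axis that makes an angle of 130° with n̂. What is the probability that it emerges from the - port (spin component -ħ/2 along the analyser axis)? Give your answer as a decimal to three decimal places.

For spin-½, the probability of finding spin-up along an axis at angle θ to the initial spin direction is cos²(θ/2); spin-down is sin²(θ/2).
θ = 130°, so P = sin²(65°) ≈ 0.821.

0.821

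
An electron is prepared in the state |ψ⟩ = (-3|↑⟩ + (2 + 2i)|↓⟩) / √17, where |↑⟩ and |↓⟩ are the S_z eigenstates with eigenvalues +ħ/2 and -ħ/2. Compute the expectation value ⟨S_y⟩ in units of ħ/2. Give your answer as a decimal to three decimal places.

⟨σ_y⟩ = 2 Im(a* b)/(|a|²+|b|²) with a = -3, b = (2 + 2i).
a* b = (-6 - 6i), so ⟨σ_y⟩ = -12/17.
⟨S_y⟩ = (ħ/2)·⟨σ_y⟩.

-0.706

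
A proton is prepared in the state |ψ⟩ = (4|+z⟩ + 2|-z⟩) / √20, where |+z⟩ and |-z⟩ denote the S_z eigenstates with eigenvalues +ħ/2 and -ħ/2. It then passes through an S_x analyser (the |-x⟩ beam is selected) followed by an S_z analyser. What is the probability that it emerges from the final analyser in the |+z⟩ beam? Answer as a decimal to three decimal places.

0.050

First analyser (S_x): P(|-x⟩) = |⟨-x|ψ⟩|² = 4/40.
After stage 1 the state is |-x⟩; P(|+z⟩) = |⟨+z|-x⟩|² = 1/2.
Joint probability = 4/40 × 1/2 = 0.050.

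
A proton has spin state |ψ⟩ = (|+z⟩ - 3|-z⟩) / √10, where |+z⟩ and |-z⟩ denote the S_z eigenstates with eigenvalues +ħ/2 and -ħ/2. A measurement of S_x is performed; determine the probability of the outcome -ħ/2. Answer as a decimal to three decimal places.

|-x⟩ = (|+z⟩ - |-z⟩)/√2, so ⟨-x|ψ⟩ = (4) / (√2·√10).
P = |4|² / 20 = 16/20.

0.800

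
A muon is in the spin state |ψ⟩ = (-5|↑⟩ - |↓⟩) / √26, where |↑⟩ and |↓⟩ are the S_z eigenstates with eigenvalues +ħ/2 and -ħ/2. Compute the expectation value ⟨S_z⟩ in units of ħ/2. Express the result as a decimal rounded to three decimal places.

0.923

⟨σ_z⟩ = |a|² - |b|² divided by |a|²+|b|², with a, b the |↑⟩, |↓⟩ amplitudes.
= (25 - 1)/26 = 24/26.
⟨S_z⟩ = (ħ/2)·⟨σ_z⟩.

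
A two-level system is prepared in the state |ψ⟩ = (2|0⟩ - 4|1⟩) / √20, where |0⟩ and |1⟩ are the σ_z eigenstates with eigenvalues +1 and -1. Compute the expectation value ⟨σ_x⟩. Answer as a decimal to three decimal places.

-0.800

⟨σ_x⟩ = 2 Re(a* b)/(|a|²+|b|²) with a = 2, b = -4.
a* b = -8, so ⟨σ_x⟩ = -16/20.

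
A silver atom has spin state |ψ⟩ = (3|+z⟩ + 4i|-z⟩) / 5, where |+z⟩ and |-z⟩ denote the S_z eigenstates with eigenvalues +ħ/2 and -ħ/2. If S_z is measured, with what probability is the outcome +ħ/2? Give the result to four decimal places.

The +ħ/2 outcome corresponds to |+z⟩. Its amplitude in |ψ⟩ is 3/5.
P = |3|² / 25 = 9/25.

0.3600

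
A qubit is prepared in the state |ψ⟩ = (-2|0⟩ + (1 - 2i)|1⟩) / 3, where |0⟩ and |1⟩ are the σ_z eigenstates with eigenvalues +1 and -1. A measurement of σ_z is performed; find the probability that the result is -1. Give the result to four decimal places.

The -1 outcome corresponds to |1⟩. Its amplitude in |ψ⟩ is (1 - 2i)/3.
P = |1 - 2i|² / 9 = 5/9.

0.5556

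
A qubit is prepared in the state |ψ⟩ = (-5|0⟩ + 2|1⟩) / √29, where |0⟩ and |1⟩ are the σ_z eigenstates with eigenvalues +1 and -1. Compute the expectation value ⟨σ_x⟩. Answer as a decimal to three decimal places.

-0.690

⟨σ_x⟩ = 2 Re(a* b)/(|a|²+|b|²) with a = -5, b = 2.
a* b = -10, so ⟨σ_x⟩ = -20/29.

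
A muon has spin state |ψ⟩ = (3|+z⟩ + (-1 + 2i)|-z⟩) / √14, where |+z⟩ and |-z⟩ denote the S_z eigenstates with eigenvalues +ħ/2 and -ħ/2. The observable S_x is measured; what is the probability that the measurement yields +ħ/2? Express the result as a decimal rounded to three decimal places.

|+x⟩ = (|+z⟩ + |-z⟩)/√2, so ⟨+x|ψ⟩ = (2 + 2i) / (√2·√14).
P = |2 + 2i|² / 28 = 8/28.

0.286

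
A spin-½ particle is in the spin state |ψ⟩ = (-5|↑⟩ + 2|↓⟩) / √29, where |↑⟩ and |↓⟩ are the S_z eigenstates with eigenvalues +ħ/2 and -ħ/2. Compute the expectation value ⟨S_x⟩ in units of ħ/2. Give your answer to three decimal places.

⟨σ_x⟩ = 2 Re(a* b)/(|a|²+|b|²) with a = -5, b = 2.
a* b = -10, so ⟨σ_x⟩ = -20/29.
⟨S_x⟩ = (ħ/2)·⟨σ_x⟩.

-0.690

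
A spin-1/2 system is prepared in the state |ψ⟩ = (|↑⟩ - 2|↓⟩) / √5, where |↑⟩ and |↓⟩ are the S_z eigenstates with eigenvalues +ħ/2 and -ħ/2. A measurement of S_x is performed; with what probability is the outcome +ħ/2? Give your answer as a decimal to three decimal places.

0.100

|+x⟩ = (|↑⟩ + |↓⟩)/√2, so ⟨+x|ψ⟩ = (-1) / (√2·√5).
P = |-1|² / 10 = 1/10.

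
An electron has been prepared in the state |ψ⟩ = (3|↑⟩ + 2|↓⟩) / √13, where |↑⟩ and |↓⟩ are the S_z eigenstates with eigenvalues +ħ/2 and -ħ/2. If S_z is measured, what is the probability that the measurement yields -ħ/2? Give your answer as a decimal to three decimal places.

The -ħ/2 outcome corresponds to |↓⟩. Its amplitude in |ψ⟩ is 2/√13.
P = |2|² / 13 = 4/13.

0.308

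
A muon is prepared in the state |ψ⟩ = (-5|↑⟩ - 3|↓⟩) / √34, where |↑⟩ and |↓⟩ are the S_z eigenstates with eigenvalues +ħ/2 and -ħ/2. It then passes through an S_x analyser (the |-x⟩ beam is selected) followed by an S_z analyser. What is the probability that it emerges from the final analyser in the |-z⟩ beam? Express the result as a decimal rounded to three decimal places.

First analyser (S_x): P(|-x⟩) = |⟨-x|ψ⟩|² = 4/68.
After stage 1 the state is |-x⟩; P(|-z⟩) = |⟨-z|-x⟩|² = 1/2.
Joint probability = 4/68 × 1/2 = 0.029.

0.029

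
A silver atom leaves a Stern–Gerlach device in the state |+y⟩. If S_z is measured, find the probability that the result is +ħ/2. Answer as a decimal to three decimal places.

0.500

In the S_z basis, |+y⟩ = (|↑⟩ + i|↓⟩)/√2 and |+z⟩ = |↑⟩.
|⟨+z|+y⟩|² = 1/2.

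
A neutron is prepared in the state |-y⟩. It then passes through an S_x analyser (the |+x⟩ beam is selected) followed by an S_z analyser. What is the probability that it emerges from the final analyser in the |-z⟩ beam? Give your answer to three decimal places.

First analyser (S_x): from |-y⟩, P(|+x⟩) = 1/2.
After stage 1 the state is |+x⟩; P(|-z⟩) = |⟨-z|+x⟩|² = 1/2.
Joint probability = 1/2 × 1/2 = 0.250.

0.250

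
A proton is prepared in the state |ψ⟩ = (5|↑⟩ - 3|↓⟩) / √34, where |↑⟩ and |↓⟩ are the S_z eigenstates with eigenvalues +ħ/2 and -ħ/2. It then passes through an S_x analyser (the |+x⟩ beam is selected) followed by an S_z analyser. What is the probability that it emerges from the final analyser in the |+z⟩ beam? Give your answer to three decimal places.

First analyser (S_x): P(|+x⟩) = |⟨+x|ψ⟩|² = 4/68.
After stage 1 the state is |+x⟩; P(|+z⟩) = |⟨+z|+x⟩|² = 1/2.
Joint probability = 4/68 × 1/2 = 0.029.

0.029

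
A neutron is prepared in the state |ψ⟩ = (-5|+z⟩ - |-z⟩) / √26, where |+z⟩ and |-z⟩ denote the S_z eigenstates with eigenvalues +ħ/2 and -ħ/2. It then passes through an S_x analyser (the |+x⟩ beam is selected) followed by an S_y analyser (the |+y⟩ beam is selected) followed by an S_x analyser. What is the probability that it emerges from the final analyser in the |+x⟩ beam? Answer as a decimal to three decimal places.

0.173

First analyser (S_x): P(|+x⟩) = |⟨+x|ψ⟩|² = 36/52.
After stage 1 the state is |+x⟩; P(|+y⟩) = |⟨+y|+x⟩|² = 1/2.
After stage 2 the state is |+y⟩; P(|+x⟩) = |⟨+x|+y⟩|² = 1/2.
Joint probability = 36/52 × 1/2 × 1/2 = 0.173.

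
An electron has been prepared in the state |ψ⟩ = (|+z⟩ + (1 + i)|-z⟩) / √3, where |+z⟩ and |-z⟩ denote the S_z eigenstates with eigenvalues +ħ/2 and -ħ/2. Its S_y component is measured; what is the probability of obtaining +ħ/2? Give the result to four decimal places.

|+y⟩ = (|+z⟩ + i|-z⟩)/√2, so ⟨+y|ψ⟩ = (2 - i) / (√2·√3).
P = |2 - i|² / 6 = 5/6.

0.8333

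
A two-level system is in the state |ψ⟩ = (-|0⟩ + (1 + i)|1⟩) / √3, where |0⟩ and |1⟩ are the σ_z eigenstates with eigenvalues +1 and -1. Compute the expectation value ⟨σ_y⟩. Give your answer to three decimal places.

-0.667

⟨σ_y⟩ = 2 Im(a* b)/(|a|²+|b|²) with a = -1, b = (1 + i).
a* b = (-1 - i), so ⟨σ_y⟩ = -2/3.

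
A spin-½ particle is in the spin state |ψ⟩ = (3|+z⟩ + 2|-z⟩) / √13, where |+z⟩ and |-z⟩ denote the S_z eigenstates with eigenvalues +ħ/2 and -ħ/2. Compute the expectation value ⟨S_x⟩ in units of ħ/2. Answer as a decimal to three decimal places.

⟨σ_x⟩ = 2 Re(a* b)/(|a|²+|b|²) with a = 3, b = 2.
a* b = 6, so ⟨σ_x⟩ = 12/13.
⟨S_x⟩ = (ħ/2)·⟨σ_x⟩.

0.923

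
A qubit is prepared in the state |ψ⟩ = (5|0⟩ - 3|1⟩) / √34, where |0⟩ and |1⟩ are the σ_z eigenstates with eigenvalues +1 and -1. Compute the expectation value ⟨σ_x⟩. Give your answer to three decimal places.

-0.882

⟨σ_x⟩ = 2 Re(a* b)/(|a|²+|b|²) with a = 5, b = -3.
a* b = -15, so ⟨σ_x⟩ = -30/34.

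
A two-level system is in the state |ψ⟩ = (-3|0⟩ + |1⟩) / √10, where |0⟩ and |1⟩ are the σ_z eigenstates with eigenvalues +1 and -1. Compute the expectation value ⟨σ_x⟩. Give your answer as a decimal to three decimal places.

⟨σ_x⟩ = 2 Re(a* b)/(|a|²+|b|²) with a = -3, b = 1.
a* b = -3, so ⟨σ_x⟩ = -6/10.

-0.600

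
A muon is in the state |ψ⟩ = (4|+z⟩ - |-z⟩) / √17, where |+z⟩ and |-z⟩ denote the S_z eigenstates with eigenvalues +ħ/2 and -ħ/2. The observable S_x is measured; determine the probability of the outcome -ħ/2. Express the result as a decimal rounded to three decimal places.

|-x⟩ = (|+z⟩ - |-z⟩)/√2, so ⟨-x|ψ⟩ = (5) / (√2·√17).
P = |5|² / 34 = 25/34.

0.735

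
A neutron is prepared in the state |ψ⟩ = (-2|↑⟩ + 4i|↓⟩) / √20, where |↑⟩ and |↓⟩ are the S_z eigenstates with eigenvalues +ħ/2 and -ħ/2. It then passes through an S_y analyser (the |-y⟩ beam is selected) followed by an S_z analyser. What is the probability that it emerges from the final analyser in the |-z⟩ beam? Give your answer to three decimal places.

0.450

First analyser (S_y): P(|-y⟩) = |⟨-y|ψ⟩|² = 36/40.
After stage 1 the state is |-y⟩; P(|-z⟩) = |⟨-z|-y⟩|² = 1/2.
Joint probability = 36/40 × 1/2 = 0.450.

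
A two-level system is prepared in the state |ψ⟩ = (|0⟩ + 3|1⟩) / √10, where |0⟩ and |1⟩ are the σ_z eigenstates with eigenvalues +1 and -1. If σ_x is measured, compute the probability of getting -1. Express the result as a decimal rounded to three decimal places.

|-x⟩ = (|0⟩ - |1⟩)/√2, so ⟨-x|ψ⟩ = (-2) / (√2·√10).
P = |-2|² / 20 = 4/20.

0.200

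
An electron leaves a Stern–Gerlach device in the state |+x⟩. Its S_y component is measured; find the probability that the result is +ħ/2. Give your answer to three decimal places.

In the S_z basis, |+x⟩ = (|↑⟩ + |↓⟩)/√2 and |+y⟩ = (|↑⟩ + i|↓⟩)/√2.
|⟨+y|+x⟩|² = 1/2.

0.500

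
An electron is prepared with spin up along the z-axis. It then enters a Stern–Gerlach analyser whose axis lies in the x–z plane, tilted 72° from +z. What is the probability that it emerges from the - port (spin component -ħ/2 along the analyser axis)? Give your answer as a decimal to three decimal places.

For spin-½, the probability of finding spin-up along an axis at angle θ to the initial spin direction is cos²(θ/2); spin-down is sin²(θ/2).
θ = 72°, so P = sin²(36°) ≈ 0.345.

0.345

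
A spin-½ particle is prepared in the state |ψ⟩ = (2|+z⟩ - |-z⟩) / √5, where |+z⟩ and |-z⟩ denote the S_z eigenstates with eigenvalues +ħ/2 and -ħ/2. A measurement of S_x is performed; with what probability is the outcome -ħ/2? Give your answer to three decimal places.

|-x⟩ = (|+z⟩ - |-z⟩)/√2, so ⟨-x|ψ⟩ = (3) / (√2·√5).
P = |3|² / 10 = 9/10.

0.900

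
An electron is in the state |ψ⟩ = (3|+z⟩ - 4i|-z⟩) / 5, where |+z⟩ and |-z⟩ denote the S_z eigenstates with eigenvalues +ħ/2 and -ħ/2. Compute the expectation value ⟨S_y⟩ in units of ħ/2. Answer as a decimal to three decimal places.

-0.960

⟨σ_y⟩ = 2 Im(a* b)/(|a|²+|b|²) with a = 3, b = -4i.
a* b = -12i, so ⟨σ_y⟩ = -24/25.
⟨S_y⟩ = (ħ/2)·⟨σ_y⟩.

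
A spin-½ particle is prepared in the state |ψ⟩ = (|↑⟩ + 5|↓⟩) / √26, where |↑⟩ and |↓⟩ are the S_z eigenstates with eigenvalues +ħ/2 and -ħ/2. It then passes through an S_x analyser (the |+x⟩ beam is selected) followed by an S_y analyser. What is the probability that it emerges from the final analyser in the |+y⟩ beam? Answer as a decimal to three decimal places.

0.346

First analyser (S_x): P(|+x⟩) = |⟨+x|ψ⟩|² = 36/52.
After stage 1 the state is |+x⟩; P(|+y⟩) = |⟨+y|+x⟩|² = 1/2.
Joint probability = 36/52 × 1/2 = 0.346.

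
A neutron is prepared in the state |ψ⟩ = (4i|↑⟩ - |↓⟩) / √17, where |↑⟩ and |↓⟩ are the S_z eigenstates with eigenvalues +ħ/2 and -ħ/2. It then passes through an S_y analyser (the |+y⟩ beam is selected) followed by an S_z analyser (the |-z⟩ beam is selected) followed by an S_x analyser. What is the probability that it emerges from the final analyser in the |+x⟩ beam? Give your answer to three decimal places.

0.184

First analyser (S_y): P(|+y⟩) = |⟨+y|ψ⟩|² = 25/34.
After stage 1 the state is |+y⟩; P(|-z⟩) = |⟨-z|+y⟩|² = 1/2.
After stage 2 the state is |-z⟩; P(|+x⟩) = |⟨+x|-z⟩|² = 1/2.
Joint probability = 25/34 × 1/2 × 1/2 = 0.184.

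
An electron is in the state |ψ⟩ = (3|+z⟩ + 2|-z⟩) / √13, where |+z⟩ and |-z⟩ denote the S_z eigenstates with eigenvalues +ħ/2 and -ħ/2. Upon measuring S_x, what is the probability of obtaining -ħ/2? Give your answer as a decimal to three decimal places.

0.038

|-x⟩ = (|+z⟩ - |-z⟩)/√2, so ⟨-x|ψ⟩ = (1) / (√2·√13).
P = |1|² / 26 = 1/26.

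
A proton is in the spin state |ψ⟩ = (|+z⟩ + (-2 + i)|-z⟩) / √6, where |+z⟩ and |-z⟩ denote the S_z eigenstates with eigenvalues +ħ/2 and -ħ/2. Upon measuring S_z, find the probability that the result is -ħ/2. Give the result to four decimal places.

The -ħ/2 outcome corresponds to |-z⟩. Its amplitude in |ψ⟩ is (-2 + i)/√6.
P = |-2 + i|² / 6 = 5/6.

0.8333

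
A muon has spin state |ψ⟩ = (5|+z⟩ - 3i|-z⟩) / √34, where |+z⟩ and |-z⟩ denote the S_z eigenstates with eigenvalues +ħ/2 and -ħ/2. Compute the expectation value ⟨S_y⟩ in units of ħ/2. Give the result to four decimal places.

⟨σ_y⟩ = 2 Im(a* b)/(|a|²+|b|²) with a = 5, b = -3i.
a* b = -15i, so ⟨σ_y⟩ = -30/34.
⟨S_y⟩ = (ħ/2)·⟨σ_y⟩.

-0.8824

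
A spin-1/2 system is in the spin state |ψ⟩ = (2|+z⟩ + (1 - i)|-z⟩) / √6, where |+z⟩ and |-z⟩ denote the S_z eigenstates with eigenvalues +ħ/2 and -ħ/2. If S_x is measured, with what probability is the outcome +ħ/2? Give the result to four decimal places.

|+x⟩ = (|+z⟩ + |-z⟩)/√2, so ⟨+x|ψ⟩ = (3 - i) / (√2·√6).
P = |3 - i|² / 12 = 10/12.

0.8333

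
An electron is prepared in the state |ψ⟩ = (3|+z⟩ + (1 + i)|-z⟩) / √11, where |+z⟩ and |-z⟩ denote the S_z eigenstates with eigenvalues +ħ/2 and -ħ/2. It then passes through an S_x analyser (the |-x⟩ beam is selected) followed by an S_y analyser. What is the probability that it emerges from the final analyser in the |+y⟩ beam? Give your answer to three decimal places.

0.114

First analyser (S_x): P(|-x⟩) = |⟨-x|ψ⟩|² = 5/22.
After stage 1 the state is |-x⟩; P(|+y⟩) = |⟨+y|-x⟩|² = 1/2.
Joint probability = 5/22 × 1/2 = 0.114.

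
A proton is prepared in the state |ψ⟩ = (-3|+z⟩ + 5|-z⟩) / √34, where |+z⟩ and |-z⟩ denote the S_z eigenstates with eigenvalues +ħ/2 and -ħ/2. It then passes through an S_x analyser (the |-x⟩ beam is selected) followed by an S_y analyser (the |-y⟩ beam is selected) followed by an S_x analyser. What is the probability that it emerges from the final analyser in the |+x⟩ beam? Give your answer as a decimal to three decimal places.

First analyser (S_x): P(|-x⟩) = |⟨-x|ψ⟩|² = 64/68.
After stage 1 the state is |-x⟩; P(|-y⟩) = |⟨-y|-x⟩|² = 1/2.
After stage 2 the state is |-y⟩; P(|+x⟩) = |⟨+x|-y⟩|² = 1/2.
Joint probability = 64/68 × 1/2 × 1/2 = 0.235.

0.235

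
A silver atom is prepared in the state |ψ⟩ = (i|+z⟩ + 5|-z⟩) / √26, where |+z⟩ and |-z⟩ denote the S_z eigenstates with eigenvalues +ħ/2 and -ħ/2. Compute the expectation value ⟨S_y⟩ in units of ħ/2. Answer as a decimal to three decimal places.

-0.385

⟨σ_y⟩ = 2 Im(a* b)/(|a|²+|b|²) with a = i, b = 5.
a* b = -5i, so ⟨σ_y⟩ = -10/26.
⟨S_y⟩ = (ħ/2)·⟨σ_y⟩.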